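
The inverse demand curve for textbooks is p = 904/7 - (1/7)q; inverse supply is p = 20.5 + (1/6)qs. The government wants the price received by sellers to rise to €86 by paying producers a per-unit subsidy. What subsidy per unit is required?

Required subsidy s = €13 per unit

At a seller price of 86, quantity supplied is -123 + 6·86 = 393.
Buyers absorb 393 only when they pay pb = 904/7 − (1/7)·393 = 73.
s = ps − pb = 86 − 73 = 13.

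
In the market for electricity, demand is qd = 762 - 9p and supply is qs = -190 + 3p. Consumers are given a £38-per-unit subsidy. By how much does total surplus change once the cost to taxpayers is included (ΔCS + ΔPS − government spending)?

Net change in total surplus = -£1624.5

Pre-subsidy: 762 - 9p = -190 + 3p gives p* = 238/3, q* = 48.
With the rebate, buyers effectively pay pb = ps − 38, where ps is the price sellers receive.
Demand in terms of ps becomes qd = 762 − 9(ps − 38) = 1104 - 9ps. Setting this equal to supply: 1104 - 9ps = -190 + 3ps, so ps = 647/6.
Buyers pay pb = 647/6 − 38 = 419/6; q' = -190 + 3·(647/6) = 133.5.
ΔCS = ½(48 + 133.5)(238/3 − 419/6) = 862.125; ΔPS = ½(48 + 133.5)(647/6 − 238/3) = 2586.375.
Government spending = 38 × 133.5 = 5073.
Net change = 862.125 + 2586.375 − 5073 = -1624.5. The loss equals the DWL triangle ½·38·85.5.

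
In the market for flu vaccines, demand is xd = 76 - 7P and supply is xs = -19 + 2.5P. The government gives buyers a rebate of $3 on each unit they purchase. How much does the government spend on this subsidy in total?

Pre-subsidy: 76 - 7P = -19 + 2.5P gives P* = 10, x* = 6.
With the rebate, buyers effectively pay Pb = Ps − 3, where Ps is the price sellers receive.
Demand in terms of Ps becomes xd = 76 − 7(Ps − 3) = 97 - 7Ps. Setting this equal to supply: 97 - 7Ps = -19 + 2.5Ps, so Ps = 232/19.
Buyers pay Pb = 232/19 − 3 = 175/19; x' = -19 + 2.5·(232/19) = 219/19.
Government outlay = subsidy × quantity = 3 × 219/19 = 657/19.

Government cost = 657/19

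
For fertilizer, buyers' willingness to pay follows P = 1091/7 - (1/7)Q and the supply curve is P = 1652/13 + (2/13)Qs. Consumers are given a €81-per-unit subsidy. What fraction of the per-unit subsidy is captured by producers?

Pre-subsidy: 1091/7 - (1/7)Q = 1652/13 + (2/13)Q gives Q* = 97 and P* = 142.
With the rebate, buyers effectively pay Pb = Ps − 81, where Ps is the price sellers receive.
On the curves, Pb = 1091/7 - (1/7)Q and Ps = 1652/13 + (2/13)Q; the wedge Ps − Pb = 81 gives 1652/13 + (2/13)Q − (1091/7 - (1/7)Q) = 81, so Q' = 370.
Then Pb = 1091/7 − (1/7)·370 = 103 and Ps = 1652/13 + (2/13)·370 = 184.
Buyers' price falls by P* − Pb = 142 − 103 = 39; sellers' price rises by Ps − P* = 184 − 142 = 42.
So producers capture 42/81 = 14/27 of each unit of subsidy.

Producer share = 14/27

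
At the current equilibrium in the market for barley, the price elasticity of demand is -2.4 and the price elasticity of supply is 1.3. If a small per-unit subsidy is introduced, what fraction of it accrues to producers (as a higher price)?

Producer share = 24/37

For a small subsidy around the equilibrium, the benefit split depends on the relative slopes, which at a point are proportional to the elasticities.
Buyer share = εs/(εs + |εd|) = 1.3/(1.3 + 2.4) = 13/37; seller share = |εd|/(εs + |εd|) = 24/37.
So producers capture 24/37 of the subsidy.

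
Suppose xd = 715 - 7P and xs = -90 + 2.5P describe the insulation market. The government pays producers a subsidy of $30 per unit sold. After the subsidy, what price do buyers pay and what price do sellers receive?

Buyers pay 1460/19; sellers receive 2030/19

Pre-subsidy: 715 - 7P = -90 + 2.5P gives P* = 1610/19, x* = 2315/19.
With the subsidy, sellers receive Ps = Pb + 30 for each unit, where Pb is the price buyers pay.
Supply in terms of Pb becomes xs = -90 + 2.5(Pb + 30) = -15 + 2.5Pb. Setting this equal to demand: 715 - 7Pb = -15 + 2.5Pb, so Pb = 1460/19.
Sellers receive Ps = 1460/19 + 30 = 2030/19; x' = 715 − 7·(1460/19) = 3365/19.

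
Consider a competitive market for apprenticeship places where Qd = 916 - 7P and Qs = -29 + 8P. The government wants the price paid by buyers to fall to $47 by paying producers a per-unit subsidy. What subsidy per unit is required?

At a buyer price of 47, quantity demanded is 916 − 7·47 = 587.
Sellers supply 587 only when they receive Ps with -29 + 8·Ps = 587, i.e. Ps = 77.
s = Ps − Pb = 77 − 47 = 30.

Required subsidy s = $30 per unit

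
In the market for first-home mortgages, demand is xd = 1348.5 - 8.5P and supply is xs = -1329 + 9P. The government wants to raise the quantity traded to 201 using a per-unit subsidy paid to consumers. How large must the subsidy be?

Required subsidy s = 35 per unit

At x = 201, invert demand for the buyer price: Pb = (1348.5 − 201)/8.5 = 135; invert supply for the seller price: Ps = (201 − (-1329))/9 = 170.
The subsidy must fill the gap: s = Ps − Pb = 170 − 135 = 35.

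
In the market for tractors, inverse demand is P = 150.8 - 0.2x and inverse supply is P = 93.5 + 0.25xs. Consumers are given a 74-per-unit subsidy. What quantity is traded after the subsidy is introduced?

x' = 2626/9

Pre-subsidy: 150.8 - 0.2x = 93.5 + 0.25x gives x* = 382/3 and P* = 376/3.
With the rebate, buyers effectively pay Pb = Ps − 74, where Ps is the price sellers receive.
On the curves, Pb = 150.8 - 0.2x and Ps = 93.5 + 0.25x; the wedge Ps − Pb = 74 gives 93.5 + 0.25x − (150.8 - 0.2x) = 74, so x' = 2626/9.
Then Pb = 150.8 − 0.2·(2626/9) = 832/9 and Ps = 93.5 + 0.25·(2626/9) = 1498/9.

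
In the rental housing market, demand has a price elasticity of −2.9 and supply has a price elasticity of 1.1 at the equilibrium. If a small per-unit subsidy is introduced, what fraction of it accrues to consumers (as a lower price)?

For a small subsidy around the equilibrium, the benefit split depends on the relative slopes, which at a point are proportional to the elasticities.
Buyer share = εs/(εs + |εd|) = 1.1/(1.1 + 2.9) = 0.275; seller share = |εd|/(εs + |εd|) = 0.725.

Consumer share = 0.275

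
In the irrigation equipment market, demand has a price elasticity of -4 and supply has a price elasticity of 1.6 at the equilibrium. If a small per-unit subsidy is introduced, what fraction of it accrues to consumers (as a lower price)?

For a small subsidy around the equilibrium, the benefit split depends on the relative slopes, which at a point are proportional to the elasticities.
Buyer share = εs/(εs + |εd|) = 1.6/(1.6 + 4) = 2/7; seller share = |εd|/(εs + |εd|) = 5/7.

Consumer share = 2/7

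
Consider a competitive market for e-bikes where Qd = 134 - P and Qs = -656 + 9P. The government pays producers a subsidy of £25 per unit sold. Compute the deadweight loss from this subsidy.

Deadweight loss = £281.25

Pre-subsidy: 134 - P = -656 + 9P gives P* = 79, Q* = 55.
With the subsidy, sellers receive Ps = Pb + 25 for each unit, where Pb is the price buyers pay.
Supply in terms of Pb becomes Qs = -656 + 9(Pb + 25) = -431 + 9Pb. Setting this equal to demand: 134 - Pb = -431 + 9Pb, so Pb = 56.5.
Sellers receive Ps = 56.5 + 25 = 81.5; Q' = 134 − 1·56.5 = 77.5.
The subsidy expands output by 77.5 − 55 = 22.5 past the efficient level; on those units the gap between marginal cost and willingness to pay runs from 0 up to 25.
DWL = ½ × 25 × 22.5 = 281.25.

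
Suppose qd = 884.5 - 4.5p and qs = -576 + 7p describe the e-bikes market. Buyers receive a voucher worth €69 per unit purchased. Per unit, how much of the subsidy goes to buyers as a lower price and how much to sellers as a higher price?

Pre-subsidy: 884.5 - 4.5p = -576 + 7p gives p* = 127, q* = 313.
With the rebate, buyers effectively pay pb = ps − 69, where ps is the price sellers receive.
Demand in terms of ps becomes qd = 884.5 − 4.5(ps − 69) = 1195 - 4.5ps. Setting this equal to supply: 1195 - 4.5ps = -576 + 7ps, so ps = 154.
Buyers pay pb = 154 − 69 = 85; q' = -576 + 7·154 = 502.
Buyers' price falls by p* − pb = 127 − 85 = 42; sellers' price rises by ps − p* = 154 − 127 = 27.

Buyers gain €42 per unit; sellers gain €27 per unit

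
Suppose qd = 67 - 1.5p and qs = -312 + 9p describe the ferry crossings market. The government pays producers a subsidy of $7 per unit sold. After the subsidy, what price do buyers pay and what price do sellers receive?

Pre-subsidy: 67 - 1.5p = -312 + 9p gives p* = 758/21, q* = 90/7.
With the subsidy, sellers receive ps = pb + 7 for each unit, where pb is the price buyers pay.
Supply in terms of pb becomes qs = -312 + 9(pb + 7) = -249 + 9pb. Setting this equal to demand: 67 - 1.5pb = -249 + 9pb, so pb = 632/21.
Sellers receive ps = 632/21 + 7 = 779/21; q' = 67 − 1.5·(632/21) = 153/7.

Buyers pay 632/21; sellers receive 779/21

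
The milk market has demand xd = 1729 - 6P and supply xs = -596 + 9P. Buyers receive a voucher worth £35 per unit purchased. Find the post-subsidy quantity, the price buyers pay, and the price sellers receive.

x' = 925; buyers pay £134; sellers receive £169

Pre-subsidy: 1729 - 6P = -596 + 9P gives P* = 155, x* = 799.
With the rebate, buyers effectively pay Pb = Ps − 35, where Ps is the price sellers receive.
Demand in terms of Ps becomes xd = 1729 − 6(Ps − 35) = 1939 - 6Ps. Setting this equal to supply: 1939 - 6Ps = -596 + 9Ps, so Ps = 169.
Buyers pay Pb = 169 − 35 = 134; x' = -596 + 9·169 = 925.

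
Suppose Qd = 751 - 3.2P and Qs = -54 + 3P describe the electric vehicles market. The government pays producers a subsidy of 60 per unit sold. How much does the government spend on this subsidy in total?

Pre-subsidy: 751 - 3.2P = -54 + 3P gives P* = 4025/31, Q* = 10401/31.
With the subsidy, sellers receive Ps = Pb + 60 for each unit, where Pb is the price buyers pay.
Supply in terms of Pb becomes Qs = -54 + 3(Pb + 60) = 126 + 3Pb. Setting this equal to demand: 751 - 3.2Pb = 126 + 3Pb, so Pb = 3125/31.
Sellers receive Ps = 3125/31 + 60 = 4985/31; Q' = 751 − 3.2·(3125/31) = 13281/31.
Government outlay = subsidy × quantity = 60 × 13281/31 = 796860/31.

Government cost = 796860/31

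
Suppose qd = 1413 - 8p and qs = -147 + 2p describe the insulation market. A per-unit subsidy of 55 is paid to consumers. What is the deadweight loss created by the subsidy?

Pre-subsidy: 1413 - 8p = -147 + 2p gives p* = 156, q* = 165.
With the rebate, buyers effectively pay pb = ps − 55, where ps is the price sellers receive.
Demand in terms of ps becomes qd = 1413 − 8(ps − 55) = 1853 - 8ps. Setting this equal to supply: 1853 - 8ps = -147 + 2ps, so ps = 200.
Buyers pay pb = 200 − 55 = 145; q' = -147 + 2·200 = 253.
The subsidy expands output by 253 − 165 = 88 past the efficient level; on those units the gap between marginal cost and willingness to pay runs from 0 up to 55.
DWL = ½ × 55 × 88 = 2420.

Deadweight loss = 2420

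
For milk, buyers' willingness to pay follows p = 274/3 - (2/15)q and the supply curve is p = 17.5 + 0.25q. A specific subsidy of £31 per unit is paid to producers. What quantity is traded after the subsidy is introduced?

Pre-subsidy: 274/3 - (2/15)q = 17.5 + 0.25q gives q* = 4430/23 and p* = 1510/23.
With the subsidy, sellers receive ps = pb + 31 for each unit, where pb is the price buyers pay.
On the curves, pb = 274/3 - (2/15)q and ps = 17.5 + 0.25q; the wedge ps − pb = 31 gives 17.5 + 0.25q − (274/3 - (2/15)q) = 31, so q' = 6290/23.
Then pb = 274/3 − (2/15)·(6290/23) = 1262/23 and ps = 17.5 + 0.25·(6290/23) = 1975/23.

q' = 6290/23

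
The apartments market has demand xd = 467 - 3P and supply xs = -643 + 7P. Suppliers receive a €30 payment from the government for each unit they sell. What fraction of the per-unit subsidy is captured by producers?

Producer share = 0.3

Pre-subsidy: 467 - 3P = -643 + 7P gives P* = 111, x* = 134.
With the subsidy, sellers receive Ps = Pb + 30 for each unit, where Pb is the price buyers pay.
Supply in terms of Pb becomes xs = -643 + 7(Pb + 30) = -433 + 7Pb. Setting this equal to demand: 467 - 3Pb = -433 + 7Pb, so Pb = 90.
Sellers receive Ps = 90 + 30 = 120; x' = 467 − 3·90 = 197.
Buyers' price falls by P* − Pb = 111 − 90 = 21; sellers' price rises by Ps − P* = 120 − 111 = 9.
So producers capture 9/30 = 0.3 of each unit of subsidy.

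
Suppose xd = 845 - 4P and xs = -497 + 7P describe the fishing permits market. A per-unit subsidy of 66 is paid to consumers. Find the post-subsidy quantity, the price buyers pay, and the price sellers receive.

Pre-subsidy: 845 - 4P = -497 + 7P gives P* = 122, x* = 357.
With the rebate, buyers effectively pay Pb = Ps − 66, where Ps is the price sellers receive.
Demand in terms of Ps becomes xd = 845 − 4(Ps − 66) = 1109 - 4Ps. Setting this equal to supply: 1109 - 4Ps = -497 + 7Ps, so Ps = 146.
Buyers pay Pb = 146 − 66 = 80; x' = -497 + 7·146 = 525.

x' = 525; buyers pay 80; sellers receive 146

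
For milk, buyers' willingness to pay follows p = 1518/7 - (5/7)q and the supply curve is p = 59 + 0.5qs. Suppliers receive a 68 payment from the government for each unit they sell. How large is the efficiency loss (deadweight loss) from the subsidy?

Pre-subsidy: 1518/7 - (5/7)q = 59 + 0.5q gives q* = 130 and p* = 124.
With the subsidy, sellers receive ps = pb + 68 for each unit, where pb is the price buyers pay.
On the curves, pb = 1518/7 - (5/7)q and ps = 59 + 0.5q; the wedge ps − pb = 68 gives 59 + 0.5q − (1518/7 - (5/7)q) = 68, so q' = 186.
Then pb = 1518/7 − (5/7)·186 = 84 and ps = 59 + 0.5·186 = 152.
The subsidy expands output by 186 − 130 = 56 past the efficient level; on those units the gap between marginal cost and willingness to pay runs from 0 up to 68.
DWL = ½ × 68 × 56 = 1904.

Deadweight loss = 1904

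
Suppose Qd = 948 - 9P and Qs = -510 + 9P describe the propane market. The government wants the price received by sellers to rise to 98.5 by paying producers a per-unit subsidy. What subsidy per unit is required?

Required subsidy s = 35 per unit

At a seller price of 98.5, quantity supplied is -510 + 9·98.5 = 376.5.
Buyers absorb 376.5 only when they pay Pb with 948 − 9·Pb = 376.5, i.e. Pb = 63.5.
s = Ps − Pb = 98.5 − 63.5 = 35.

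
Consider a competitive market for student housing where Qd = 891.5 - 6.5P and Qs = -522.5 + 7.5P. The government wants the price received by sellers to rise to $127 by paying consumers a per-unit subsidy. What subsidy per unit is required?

At a seller price of 127, quantity supplied is -522.5 + 7.5·127 = 430.
Buyers absorb 430 only when they pay Pb with 891.5 − 6.5·Pb = 430, i.e. Pb = 71.
s = Ps − Pb = 127 − 71 = 56.

Required subsidy s = $56 per unit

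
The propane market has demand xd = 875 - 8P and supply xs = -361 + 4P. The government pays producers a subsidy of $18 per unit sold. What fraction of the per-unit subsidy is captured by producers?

Producer share = 2/3

Pre-subsidy: 875 - 8P = -361 + 4P gives P* = 103, x* = 51.
With the subsidy, sellers receive Ps = Pb + 18 for each unit, where Pb is the price buyers pay.
Supply in terms of Pb becomes xs = -361 + 4(Pb + 18) = -289 + 4Pb. Setting this equal to demand: 875 - 8Pb = -289 + 4Pb, so Pb = 97.
Sellers receive Ps = 97 + 18 = 115; x' = 875 − 8·97 = 99.
Buyers' price falls by P* − Pb = 103 − 97 = 6; sellers' price rises by Ps − P* = 115 − 103 = 12.
So producers capture 12/18 = 2/3 of each unit of subsidy.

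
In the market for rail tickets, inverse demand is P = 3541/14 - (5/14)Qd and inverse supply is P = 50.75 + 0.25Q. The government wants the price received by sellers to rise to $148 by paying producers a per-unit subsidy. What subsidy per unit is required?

At a seller price of 148, quantity supplied is -203 + 4·148 = 389.
Buyers absorb 389 only when they pay Pb = 3541/14 − (5/14)·389 = 114.
s = Ps − Pb = 148 − 114 = 34.

Required subsidy s = $34 per unit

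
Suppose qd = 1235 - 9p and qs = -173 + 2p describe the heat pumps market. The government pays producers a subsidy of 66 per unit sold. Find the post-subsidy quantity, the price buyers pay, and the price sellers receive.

Pre-subsidy: 1235 - 9p = -173 + 2p gives p* = 128, q* = 83.
With the subsidy, sellers receive ps = pb + 66 for each unit, where pb is the price buyers pay.
Supply in terms of pb becomes qs = -173 + 2(pb + 66) = -41 + 2pb. Setting this equal to demand: 1235 - 9pb = -41 + 2pb, so pb = 116.
Sellers receive ps = 116 + 66 = 182; q' = 1235 − 9·116 = 191.

q' = 191; buyers pay 116; sellers receive 182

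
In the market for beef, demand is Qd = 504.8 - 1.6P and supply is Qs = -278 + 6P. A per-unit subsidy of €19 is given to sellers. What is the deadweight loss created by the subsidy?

Pre-subsidy: 504.8 - 1.6P = -278 + 6P gives P* = 103, Q* = 340.
With the subsidy, sellers receive Ps = Pb + 19 for each unit, where Pb is the price buyers pay.
Supply in terms of Pb becomes Qs = -278 + 6(Pb + 19) = -164 + 6Pb. Setting this equal to demand: 504.8 - 1.6Pb = -164 + 6Pb, so Pb = 88.
Sellers receive Ps = 88 + 19 = 107; Q' = 504.8 − 1.6·88 = 364.
The subsidy expands output by 364 − 340 = 24 past the efficient level; on those units the gap between marginal cost and willingness to pay runs from 0 up to 19.
DWL = ½ × 19 × 24 = 228.

Deadweight loss = €228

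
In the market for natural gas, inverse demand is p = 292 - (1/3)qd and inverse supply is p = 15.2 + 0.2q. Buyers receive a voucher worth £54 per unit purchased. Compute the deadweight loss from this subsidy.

Pre-subsidy: 292 - (1/3)q = 15.2 + 0.2q gives q* = 519 and p* = 119.
With the rebate, buyers effectively pay pb = ps − 54, where ps is the price sellers receive.
On the curves, pb = 292 - (1/3)q and ps = 15.2 + 0.2q; the wedge ps − pb = 54 gives 15.2 + 0.2q − (292 - (1/3)q) = 54, so q' = 620.25.
Then pb = 292 − (1/3)·620.25 = 85.25 and ps = 15.2 + 0.2·620.25 = 139.25.
The subsidy expands output by 620.25 − 519 = 101.25 past the efficient level; on those units the gap between marginal cost and willingness to pay runs from 0 up to 54.
DWL = ½ × 54 × 101.25 = 2733.75.

Deadweight loss = £2733.75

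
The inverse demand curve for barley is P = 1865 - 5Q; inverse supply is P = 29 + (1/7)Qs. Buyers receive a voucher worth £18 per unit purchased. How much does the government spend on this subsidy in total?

Pre-subsidy: 1865 - 5Q = 29 + (1/7)Q gives Q* = 357 and P* = 80.
With the rebate, buyers effectively pay Pb = Ps − 18, where Ps is the price sellers receive.
On the curves, Pb = 1865 - 5Q and Ps = 29 + (1/7)Q; the wedge Ps − Pb = 18 gives 29 + (1/7)Q − (1865 - 5Q) = 18, so Q' = 360.5.
Then Pb = 1865 − 5·360.5 = 62.5 and Ps = 29 + (1/7)·360.5 = 80.5.
Government outlay = subsidy × quantity = 18 × 360.5 = 6489.

Government cost = £6489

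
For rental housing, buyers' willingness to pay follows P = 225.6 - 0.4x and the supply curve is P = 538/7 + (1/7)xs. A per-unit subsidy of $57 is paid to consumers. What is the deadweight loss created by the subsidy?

Deadweight loss = $2992.5

Pre-subsidy: 225.6 - 0.4x = 538/7 + (1/7)x gives x* = 274 and P* = 116.
With the rebate, buyers effectively pay Pb = Ps − 57, where Ps is the price sellers receive.
On the curves, Pb = 225.6 - 0.4x and Ps = 538/7 + (1/7)x; the wedge Ps − Pb = 57 gives 538/7 + (1/7)x − (225.6 - 0.4x) = 57, so x' = 379.
Then Pb = 225.6 − 0.4·379 = 74 and Ps = 538/7 + (1/7)·379 = 131.
The subsidy expands output by 379 − 274 = 105 past the efficient level; on those units the gap between marginal cost and willingness to pay runs from 0 up to 57.
DWL = ½ × 57 × 105 = 2992.5.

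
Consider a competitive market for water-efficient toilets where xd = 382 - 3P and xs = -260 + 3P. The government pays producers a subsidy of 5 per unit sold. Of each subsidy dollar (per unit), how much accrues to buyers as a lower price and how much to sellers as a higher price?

Pre-subsidy: 382 - 3P = -260 + 3P gives P* = 107, x* = 61.
With the subsidy, sellers receive Ps = Pb + 5 for each unit, where Pb is the price buyers pay.
Supply in terms of Pb becomes xs = -260 + 3(Pb + 5) = -245 + 3Pb. Setting this equal to demand: 382 - 3Pb = -245 + 3Pb, so Pb = 104.5.
Sellers receive Ps = 104.5 + 5 = 109.5; x' = 382 − 3·104.5 = 68.5.
Buyers' price falls by P* − Pb = 107 − 104.5 = 2.5; sellers' price rises by Ps − P* = 109.5 − 107 = 2.5.

Buyers gain 2.5 per unit; sellers gain 2.5 per unit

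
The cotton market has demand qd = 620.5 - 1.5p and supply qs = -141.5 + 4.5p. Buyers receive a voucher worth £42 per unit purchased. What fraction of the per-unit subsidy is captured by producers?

Producer share = 0.25

Pre-subsidy: 620.5 - 1.5p = -141.5 + 4.5p gives p* = 127, q* = 430.
With the rebate, buyers effectively pay pb = ps − 42, where ps is the price sellers receive.
Demand in terms of ps becomes qd = 620.5 − 1.5(ps − 42) = 683.5 - 1.5ps. Setting this equal to supply: 683.5 - 1.5ps = -141.5 + 4.5ps, so ps = 137.5.
Buyers pay pb = 137.5 − 42 = 95.5; q' = -141.5 + 4.5·137.5 = 477.25.
Buyers' price falls by p* − pb = 127 − 95.5 = 31.5; sellers' price rises by ps − p* = 137.5 − 127 = 10.5.
So producers capture 10.5/42 = 0.25 of each unit of subsidy.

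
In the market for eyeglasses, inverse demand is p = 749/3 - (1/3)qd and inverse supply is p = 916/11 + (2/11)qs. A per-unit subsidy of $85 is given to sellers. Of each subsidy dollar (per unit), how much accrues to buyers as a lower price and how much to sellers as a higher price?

Buyers gain $55 per unit; sellers gain $30 per unit

Pre-subsidy: 749/3 - (1/3)q = 916/11 + (2/11)q gives q* = 323 and p* = 142.
With the subsidy, sellers receive ps = pb + 85 for each unit, where pb is the price buyers pay.
On the curves, pb = 749/3 - (1/3)q and ps = 916/11 + (2/11)q; the wedge ps − pb = 85 gives 916/11 + (2/11)q − (749/3 - (1/3)q) = 85, so q' = 488.
Then pb = 749/3 − (1/3)·488 = 87 and ps = 916/11 + (2/11)·488 = 172.
Buyers' price falls by p* − pb = 142 − 87 = 55; sellers' price rises by ps − p* = 172 − 142 = 30.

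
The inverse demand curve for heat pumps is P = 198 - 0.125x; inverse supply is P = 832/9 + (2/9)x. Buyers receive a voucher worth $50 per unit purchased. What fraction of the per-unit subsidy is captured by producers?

Producer share = 0.64

Pre-subsidy: 198 - 0.125x = 832/9 + (2/9)x gives x* = 304 and P* = 160.
With the rebate, buyers effectively pay Pb = Ps − 50, where Ps is the price sellers receive.
On the curves, Pb = 198 - 0.125x and Ps = 832/9 + (2/9)x; the wedge Ps − Pb = 50 gives 832/9 + (2/9)x − (198 - 0.125x) = 50, so x' = 448.
Then Pb = 198 − 0.125·448 = 142 and Ps = 832/9 + (2/9)·448 = 192.
Buyers' price falls by P* − Pb = 160 − 142 = 18; sellers' price rises by Ps − P* = 192 − 160 = 32.
So producers capture 32/50 = 0.64 of each unit of subsidy.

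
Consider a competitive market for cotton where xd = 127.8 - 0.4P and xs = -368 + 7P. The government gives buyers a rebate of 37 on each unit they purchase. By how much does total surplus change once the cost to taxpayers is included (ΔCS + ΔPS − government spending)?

Net change in total surplus = -259

Pre-subsidy: 127.8 - 0.4P = -368 + 7P gives P* = 67, x* = 101.
With the rebate, buyers effectively pay Pb = Ps − 37, where Ps is the price sellers receive.
Demand in terms of Ps becomes xd = 127.8 − 0.4(Ps − 37) = 142.6 - 0.4Ps. Setting this equal to supply: 142.6 - 0.4Ps = -368 + 7Ps, so Ps = 69.
Buyers pay Pb = 69 − 37 = 32; x' = -368 + 7·69 = 115.
ΔCS = ½(101 + 115)(67 − 32) = 3780; ΔPS = ½(101 + 115)(69 − 67) = 216.
Government spending = 37 × 115 = 4255.
Net change = 3780 + 216 − 4255 = -259. The loss equals the DWL triangle ½·37·14.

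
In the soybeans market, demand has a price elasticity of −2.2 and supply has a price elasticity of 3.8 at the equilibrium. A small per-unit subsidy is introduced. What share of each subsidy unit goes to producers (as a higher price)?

Producer share = 11/30

For a small subsidy around the equilibrium, the benefit split depends on the relative slopes, which at a point are proportional to the elasticities.
Buyer share = εs/(εs + |εd|) = 3.8/(3.8 + 2.2) = 19/30; seller share = |εd|/(εs + |εd|) = 11/30.
So producers capture 11/30 of the subsidy.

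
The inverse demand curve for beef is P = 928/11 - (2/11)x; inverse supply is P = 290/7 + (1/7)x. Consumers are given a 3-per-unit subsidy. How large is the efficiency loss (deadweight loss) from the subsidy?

Deadweight loss = 13.86

Pre-subsidy: 928/11 - (2/11)x = 290/7 + (1/7)x gives x* = 132.24 and P* = 60.32.
With the rebate, buyers effectively pay Pb = Ps − 3, where Ps is the price sellers receive.
On the curves, Pb = 928/11 - (2/11)x and Ps = 290/7 + (1/7)x; the wedge Ps − Pb = 3 gives 290/7 + (1/7)x − (928/11 - (2/11)x) = 3, so x' = 141.48.
Then Pb = 928/11 − (2/11)·141.48 = 58.64 and Ps = 290/7 + (1/7)·141.48 = 61.64.
The subsidy expands output by 141.48 − 132.24 = 9.24 past the efficient level; on those units the gap between marginal cost and willingness to pay runs from 0 up to 3.
DWL = ½ × 3 × 9.24 = 13.86.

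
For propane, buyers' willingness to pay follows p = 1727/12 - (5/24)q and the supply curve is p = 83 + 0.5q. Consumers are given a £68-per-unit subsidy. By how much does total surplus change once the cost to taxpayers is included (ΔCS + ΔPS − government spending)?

Net change in total surplus = -£3264

Pre-subsidy: 1727/12 - (5/24)q = 83 + 0.5q gives q* = 86 and p* = 126.
With the rebate, buyers effectively pay pb = ps − 68, where ps is the price sellers receive.
On the curves, pb = 1727/12 - (5/24)q and ps = 83 + 0.5q; the wedge ps − pb = 68 gives 83 + 0.5q − (1727/12 - (5/24)q) = 68, so q' = 182.
Then pb = 1727/12 − (5/24)·182 = 106 and ps = 83 + 0.5·182 = 174.
ΔCS = ½(86 + 182)(126 − 106) = 2680; ΔPS = ½(86 + 182)(174 − 126) = 6432.
Government spending = 68 × 182 = 12376.
Net change = 2680 + 6432 − 12376 = -3264. The loss equals the DWL triangle ½·68·96.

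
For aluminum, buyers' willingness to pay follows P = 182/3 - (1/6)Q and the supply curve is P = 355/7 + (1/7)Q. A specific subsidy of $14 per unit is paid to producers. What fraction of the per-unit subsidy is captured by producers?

Producer share = 6/13

Pre-subsidy: 182/3 - (1/6)Q = 355/7 + (1/7)Q gives Q* = 418/13 and P* = 719/13.
With the subsidy, sellers receive Ps = Pb + 14 for each unit, where Pb is the price buyers pay.
On the curves, Pb = 182/3 - (1/6)Q and Ps = 355/7 + (1/7)Q; the wedge Ps − Pb = 14 gives 355/7 + (1/7)Q − (182/3 - (1/6)Q) = 14, so Q' = 1006/13.
Then Pb = 182/3 − (1/6)·(1006/13) = 621/13 and Ps = 355/7 + (1/7)·(1006/13) = 803/13.
Buyers' price falls by P* − Pb = 719/13 − 621/13 = 98/13; sellers' price rises by Ps − P* = 803/13 − 719/13 = 84/13.
So producers capture (84/13)/14 = 6/13 of each unit of subsidy.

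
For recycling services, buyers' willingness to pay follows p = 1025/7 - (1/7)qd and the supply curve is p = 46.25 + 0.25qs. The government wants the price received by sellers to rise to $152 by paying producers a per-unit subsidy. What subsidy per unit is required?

Required subsidy s = $66 per unit

At a seller price of 152, quantity supplied is -185 + 4·152 = 423.
Buyers absorb 423 only when they pay pb = 1025/7 − (1/7)·423 = 86.
s = ps − pb = 152 − 86 = 66.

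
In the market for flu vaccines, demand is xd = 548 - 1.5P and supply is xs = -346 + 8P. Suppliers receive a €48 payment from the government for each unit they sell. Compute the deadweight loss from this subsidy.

Deadweight loss = 27648/19

Pre-subsidy: 548 - 1.5P = -346 + 8P gives P* = 1788/19, x* = 7730/19.
With the subsidy, sellers receive Ps = Pb + 48 for each unit, where Pb is the price buyers pay.
Supply in terms of Pb becomes xs = -346 + 8(Pb + 48) = 38 + 8Pb. Setting this equal to demand: 548 - 1.5Pb = 38 + 8Pb, so Pb = 1020/19.
Sellers receive Ps = 1020/19 + 48 = 1932/19; x' = 548 − 1.5·(1020/19) = 8882/19.
The subsidy expands output by 8882/19 − 7730/19 = 1152/19 past the efficient level; on those units the gap between marginal cost and willingness to pay runs from 0 up to 48.
DWL = ½ × 48 × 1152/19 = 27648/19.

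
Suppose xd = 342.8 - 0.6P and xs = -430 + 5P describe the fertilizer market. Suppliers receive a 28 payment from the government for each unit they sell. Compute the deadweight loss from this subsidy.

Pre-subsidy: 342.8 - 0.6P = -430 + 5P gives P* = 138, x* = 260.
With the subsidy, sellers receive Ps = Pb + 28 for each unit, where Pb is the price buyers pay.
Supply in terms of Pb becomes xs = -430 + 5(Pb + 28) = -290 + 5Pb. Setting this equal to demand: 342.8 - 0.6Pb = -290 + 5Pb, so Pb = 113.
Sellers receive Ps = 113 + 28 = 141; x' = 342.8 − 0.6·113 = 275.
The subsidy expands output by 275 − 260 = 15 past the efficient level; on those units the gap between marginal cost and willingness to pay runs from 0 up to 28.
DWL = ½ × 28 × 15 = 210.

Deadweight loss = 210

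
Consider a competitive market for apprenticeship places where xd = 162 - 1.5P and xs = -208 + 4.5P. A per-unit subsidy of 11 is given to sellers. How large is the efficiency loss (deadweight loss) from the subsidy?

Deadweight loss = 68.0625

Pre-subsidy: 162 - 1.5P = -208 + 4.5P gives P* = 185/3, x* = 69.5.
With the subsidy, sellers receive Ps = Pb + 11 for each unit, where Pb is the price buyers pay.
Supply in terms of Pb becomes xs = -208 + 4.5(Pb + 11) = -158.5 + 4.5Pb. Setting this equal to demand: 162 - 1.5Pb = -158.5 + 4.5Pb, so Pb = 641/12.
Sellers receive Ps = 641/12 + 11 = 773/12; x' = 162 − 1.5·(641/12) = 81.875.
The subsidy expands output by 81.875 − 69.5 = 12.375 past the efficient level; on those units the gap between marginal cost and willingness to pay runs from 0 up to 11.
DWL = ½ × 11 × 12.375 = 68.0625.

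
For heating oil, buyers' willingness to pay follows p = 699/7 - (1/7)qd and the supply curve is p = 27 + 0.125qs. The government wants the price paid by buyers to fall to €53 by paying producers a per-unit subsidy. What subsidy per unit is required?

Required subsidy s = €15 per unit

At a buyer price of 53, quantity demanded is 699 − 7·53 = 328.
Sellers supply 328 only when they receive ps = 27 + 0.125·328 = 68.
s = ps − pb = 68 − 53 = 15.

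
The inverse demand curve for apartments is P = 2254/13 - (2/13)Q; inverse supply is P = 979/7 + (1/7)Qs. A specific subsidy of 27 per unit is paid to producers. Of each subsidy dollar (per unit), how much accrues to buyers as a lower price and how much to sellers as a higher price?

Buyers gain 14 per unit; sellers gain 13 per unit

Pre-subsidy: 2254/13 - (2/13)Q = 979/7 + (1/7)Q gives Q* = 113 and P* = 156.
With the subsidy, sellers receive Ps = Pb + 27 for each unit, where Pb is the price buyers pay.
On the curves, Pb = 2254/13 - (2/13)Q and Ps = 979/7 + (1/7)Q; the wedge Ps − Pb = 27 gives 979/7 + (1/7)Q − (2254/13 - (2/13)Q) = 27, so Q' = 204.
Then Pb = 2254/13 − (2/13)·204 = 142 and Ps = 979/7 + (1/7)·204 = 169.
Buyers' price falls by P* − Pb = 156 − 142 = 14; sellers' price rises by Ps − P* = 169 − 156 = 13.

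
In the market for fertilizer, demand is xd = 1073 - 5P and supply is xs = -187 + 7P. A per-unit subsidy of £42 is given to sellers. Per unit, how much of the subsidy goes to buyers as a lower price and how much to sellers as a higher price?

Buyers gain £24.5 per unit; sellers gain £17.5 per unit

Pre-subsidy: 1073 - 5P = -187 + 7P gives P* = 105, x* = 548.
With the subsidy, sellers receive Ps = Pb + 42 for each unit, where Pb is the price buyers pay.
Supply in terms of Pb becomes xs = -187 + 7(Pb + 42) = 107 + 7Pb. Setting this equal to demand: 1073 - 5Pb = 107 + 7Pb, so Pb = 80.5.
Sellers receive Ps = 80.5 + 42 = 122.5; x' = 1073 − 5·80.5 = 670.5.
Buyers' price falls by P* − Pb = 105 − 80.5 = 24.5; sellers' price rises by Ps − P* = 122.5 − 105 = 17.5.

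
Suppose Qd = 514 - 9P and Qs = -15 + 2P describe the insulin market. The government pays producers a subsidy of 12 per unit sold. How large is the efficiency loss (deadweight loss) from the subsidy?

Deadweight loss = 1296/11

Pre-subsidy: 514 - 9P = -15 + 2P gives P* = 529/11, Q* = 893/11.
With the subsidy, sellers receive Ps = Pb + 12 for each unit, where Pb is the price buyers pay.
Supply in terms of Pb becomes Qs = -15 + 2(Pb + 12) = 9 + 2Pb. Setting this equal to demand: 514 - 9Pb = 9 + 2Pb, so Pb = 505/11.
Sellers receive Ps = 505/11 + 12 = 637/11; Q' = 514 − 9·(505/11) = 1109/11.
The subsidy expands output by 1109/11 − 893/11 = 216/11 past the efficient level; on those units the gap between marginal cost and willingness to pay runs from 0 up to 12.
DWL = ½ × 12 × 216/11 = 1296/11.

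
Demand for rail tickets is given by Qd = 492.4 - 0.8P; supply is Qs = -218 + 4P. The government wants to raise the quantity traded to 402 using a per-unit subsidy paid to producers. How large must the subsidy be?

Required subsidy s = 42 per unit

At Q = 402, invert demand for the buyer price: Pb = (492.4 − 402)/0.8 = 113; invert supply for the seller price: Ps = (402 − (-218))/4 = 155.
The subsidy must fill the gap: s = Ps − Pb = 155 − 113 = 42.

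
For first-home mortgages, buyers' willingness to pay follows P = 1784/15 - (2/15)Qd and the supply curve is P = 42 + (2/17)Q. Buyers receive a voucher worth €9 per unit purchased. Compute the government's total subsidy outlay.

Pre-subsidy: 1784/15 - (2/15)Q = 42 + (2/17)Q gives Q* = 306.53125 and P* = 78.0625.
With the rebate, buyers effectively pay Pb = Ps − 9, where Ps is the price sellers receive.
On the curves, Pb = 1784/15 - (2/15)Q and Ps = 42 + (2/17)Q; the wedge Ps − Pb = 9 gives 42 + (2/17)Q − (1784/15 - (2/15)Q) = 9, so Q' = 342.390625.
Then Pb = 1784/15 − (2/15)·342.390625 = 73.28125 and Ps = 42 + (2/17)·342.390625 = 82.28125.
Government outlay = subsidy × quantity = 9 × 342.390625 = 3081.515625.

Government cost = €3081.515625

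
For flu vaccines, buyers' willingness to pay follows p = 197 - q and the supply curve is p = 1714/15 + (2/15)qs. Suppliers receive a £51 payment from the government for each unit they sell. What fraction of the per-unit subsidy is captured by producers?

Producer share = 2/17

Pre-subsidy: 197 - q = 1714/15 + (2/15)q gives q* = 73 and p* = 124.
With the subsidy, sellers receive ps = pb + 51 for each unit, where pb is the price buyers pay.
On the curves, pb = 197 - q and ps = 1714/15 + (2/15)q; the wedge ps − pb = 51 gives 1714/15 + (2/15)q − (197 - q) = 51, so q' = 118.
Then pb = 197 − 1·118 = 79 and ps = 1714/15 + (2/15)·118 = 130.
Buyers' price falls by p* − pb = 124 − 79 = 45; sellers' price rises by ps − p* = 130 − 124 = 6.
So producers capture 6/51 = 2/17 of each unit of subsidy.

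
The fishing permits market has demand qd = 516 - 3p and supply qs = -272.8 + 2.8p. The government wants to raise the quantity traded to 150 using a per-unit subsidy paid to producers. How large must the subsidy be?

At q = 150, invert demand for the buyer price: pb = (516 − 150)/3 = 122; invert supply for the seller price: ps = (150 − (-272.8))/2.8 = 151.
The subsidy must fill the gap: s = ps − pb = 151 − 122 = 29.

Required subsidy s = 29 per unit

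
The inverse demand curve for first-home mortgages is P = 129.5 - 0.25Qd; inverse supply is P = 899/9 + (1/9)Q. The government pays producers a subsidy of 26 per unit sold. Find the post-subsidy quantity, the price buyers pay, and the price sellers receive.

Q' = 154; buyers pay 91; sellers receive 117

Pre-subsidy: 129.5 - 0.25Q = 899/9 + (1/9)Q gives Q* = 82 and P* = 109.
With the subsidy, sellers receive Ps = Pb + 26 for each unit, where Pb is the price buyers pay.
On the curves, Pb = 129.5 - 0.25Q and Ps = 899/9 + (1/9)Q; the wedge Ps − Pb = 26 gives 899/9 + (1/9)Q − (129.5 - 0.25Q) = 26, so Q' = 154.
Then Pb = 129.5 − 0.25·154 = 91 and Ps = 899/9 + (1/9)·154 = 117.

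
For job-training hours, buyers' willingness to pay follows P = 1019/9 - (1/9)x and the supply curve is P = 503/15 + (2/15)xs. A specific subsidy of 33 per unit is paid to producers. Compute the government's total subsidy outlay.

Government cost = 15213

Pre-subsidy: 1019/9 - (1/9)x = 503/15 + (2/15)x gives x* = 326 and P* = 77.
With the subsidy, sellers receive Ps = Pb + 33 for each unit, where Pb is the price buyers pay.
On the curves, Pb = 1019/9 - (1/9)x and Ps = 503/15 + (2/15)x; the wedge Ps − Pb = 33 gives 503/15 + (2/15)x − (1019/9 - (1/9)x) = 33, so x' = 461.
Then Pb = 1019/9 − (1/9)·461 = 62 and Ps = 503/15 + (2/15)·461 = 95.
Government outlay = subsidy × quantity = 33 × 461 = 15213.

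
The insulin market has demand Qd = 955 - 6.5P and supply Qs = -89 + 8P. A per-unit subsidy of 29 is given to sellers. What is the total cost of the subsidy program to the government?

Government cost = 17139

Pre-subsidy: 955 - 6.5P = -89 + 8P gives P* = 72, Q* = 487.
With the subsidy, sellers receive Ps = Pb + 29 for each unit, where Pb is the price buyers pay.
Supply in terms of Pb becomes Qs = -89 + 8(Pb + 29) = 143 + 8Pb. Setting this equal to demand: 955 - 6.5Pb = 143 + 8Pb, so Pb = 56.
Sellers receive Ps = 56 + 29 = 85; Q' = 955 − 6.5·56 = 591.
Government outlay = subsidy × quantity = 29 × 591 = 17139.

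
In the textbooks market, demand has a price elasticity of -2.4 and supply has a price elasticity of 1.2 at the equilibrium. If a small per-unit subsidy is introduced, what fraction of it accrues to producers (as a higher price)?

For a small subsidy around the equilibrium, the benefit split depends on the relative slopes, which at a point are proportional to the elasticities.
Buyer share = εs/(εs + |εd|) = 1.2/(1.2 + 2.4) = 1/3; seller share = |εd|/(εs + |εd|) = 2/3.
So producers capture 2/3 of the subsidy.

Producer share = 2/3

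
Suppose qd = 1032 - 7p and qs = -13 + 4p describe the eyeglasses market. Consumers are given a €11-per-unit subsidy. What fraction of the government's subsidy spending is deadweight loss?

DWL / government spending = 14/395

Pre-subsidy: 1032 - 7p = -13 + 4p gives p* = 95, q* = 367.
With the rebate, buyers effectively pay pb = ps − 11, where ps is the price sellers receive.
Demand in terms of ps becomes qd = 1032 − 7(ps − 11) = 1109 - 7ps. Setting this equal to supply: 1109 - 7ps = -13 + 4ps, so ps = 102.
Buyers pay pb = 102 − 11 = 91; q' = -13 + 4·102 = 395.
ΔCS = ½(367 + 395)(95 − 91) = 1524; ΔPS = ½(367 + 395)(102 − 95) = 2667.
Government spending = 11 × 395 = 4345.
DWL = ½ × 11 × (395 − 367) = 154; fraction = 154 / 4345 = 14/395.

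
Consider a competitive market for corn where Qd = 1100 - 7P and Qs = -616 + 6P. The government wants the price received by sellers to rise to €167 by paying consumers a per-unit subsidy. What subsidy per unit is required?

Required subsidy s = €65 per unit

At a seller price of 167, quantity supplied is -616 + 6·167 = 386.
Buyers absorb 386 only when they pay Pb with 1100 − 7·Pb = 386, i.e. Pb = 102.
s = Ps − Pb = 167 − 102 = 65.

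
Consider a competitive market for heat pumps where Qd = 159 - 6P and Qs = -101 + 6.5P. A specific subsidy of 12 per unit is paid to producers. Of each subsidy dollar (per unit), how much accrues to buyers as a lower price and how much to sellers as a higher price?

Buyers gain 6.24 per unit; sellers gain 5.76 per unit

Pre-subsidy: 159 - 6P = -101 + 6.5P gives P* = 20.8, Q* = 34.2.
With the subsidy, sellers receive Ps = Pb + 12 for each unit, where Pb is the price buyers pay.
Supply in terms of Pb becomes Qs = -101 + 6.5(Pb + 12) = -23 + 6.5Pb. Setting this equal to demand: 159 - 6Pb = -23 + 6.5Pb, so Pb = 14.56.
Sellers receive Ps = 14.56 + 12 = 26.56; Q' = 159 − 6·14.56 = 71.64.
Buyers' price falls by P* − Pb = 20.8 − 14.56 = 6.24; sellers' price rises by Ps − P* = 26.56 − 20.8 = 5.76.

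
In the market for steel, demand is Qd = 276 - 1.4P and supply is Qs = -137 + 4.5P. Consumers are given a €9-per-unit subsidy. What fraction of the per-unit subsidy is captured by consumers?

Consumer share = 45/59

Pre-subsidy: 276 - 1.4P = -137 + 4.5P gives P* = 70, Q* = 178.
With the rebate, buyers effectively pay Pb = Ps − 9, where Ps is the price sellers receive.
Demand in terms of Ps becomes Qd = 276 − 1.4(Ps − 9) = 288.6 - 1.4Ps. Setting this equal to supply: 288.6 - 1.4Ps = -137 + 4.5Ps, so Ps = 4256/59.
Buyers pay Pb = 4256/59 − 9 = 3725/59; Q' = -137 + 4.5·(4256/59) = 11069/59.
Buyers' price falls by P* − Pb = 70 − 3725/59 = 405/59; sellers' price rises by Ps − P* = 4256/59 − 70 = 126/59.
So consumers capture (405/59)/9 = 45/59 of each unit of subsidy.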